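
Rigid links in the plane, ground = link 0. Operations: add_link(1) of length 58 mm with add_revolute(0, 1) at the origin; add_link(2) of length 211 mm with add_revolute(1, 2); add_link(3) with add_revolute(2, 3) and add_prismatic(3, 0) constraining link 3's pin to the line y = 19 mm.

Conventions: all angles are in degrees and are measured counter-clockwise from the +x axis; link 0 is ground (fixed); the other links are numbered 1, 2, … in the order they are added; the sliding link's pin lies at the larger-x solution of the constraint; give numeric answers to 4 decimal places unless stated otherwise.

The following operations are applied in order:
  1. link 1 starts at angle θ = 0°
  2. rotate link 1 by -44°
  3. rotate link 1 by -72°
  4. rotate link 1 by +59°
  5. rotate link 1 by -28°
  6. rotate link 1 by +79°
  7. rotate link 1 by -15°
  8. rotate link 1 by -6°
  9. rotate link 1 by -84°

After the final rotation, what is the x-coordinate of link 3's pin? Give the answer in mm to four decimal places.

geometry: r = 58 mm, L = 211 mm, e = 19 mm; θ starts at 0°
rotate link 1 by -44°: θ ← 0° -44° = -44°
rotate link 1 by -72°: θ ← -44° -72° = -116°
rotate link 1 by +59°: θ ← -116° +59° = -57°
rotate link 1 by -28°: θ ← -57° -28° = -85°
rotate link 1 by +79°: θ ← -85° +79° = -6°
rotate link 1 by -15°: θ ← -6° -15° = -21°
rotate link 1 by -6°: θ ← -21° -6° = -27°
rotate link 1 by -84°: θ ← -27° -84° = -111°
crank pin P = (r cos θ, r sin θ) = (-20.785341, -54.147665)
h = r sin θ − e = -54.147665 − 19 = -73.147665
x = r cos θ + √(L² − h²) = -20.785341 + 197.915182 = 177.129841

177.1298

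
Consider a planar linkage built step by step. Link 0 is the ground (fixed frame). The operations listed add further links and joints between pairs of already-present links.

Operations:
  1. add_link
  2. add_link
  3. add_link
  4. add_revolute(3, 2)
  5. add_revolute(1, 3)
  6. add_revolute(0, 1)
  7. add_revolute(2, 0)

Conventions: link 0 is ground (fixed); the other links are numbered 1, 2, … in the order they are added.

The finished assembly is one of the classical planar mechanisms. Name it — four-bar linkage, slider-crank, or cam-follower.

links: 4 (incl. ground); joints: 4 revolute, 0 prismatic, 0 higher (cam) pair, forming one closed loop
4 links in a single 4R loop → four-bar linkage

four-bar linkage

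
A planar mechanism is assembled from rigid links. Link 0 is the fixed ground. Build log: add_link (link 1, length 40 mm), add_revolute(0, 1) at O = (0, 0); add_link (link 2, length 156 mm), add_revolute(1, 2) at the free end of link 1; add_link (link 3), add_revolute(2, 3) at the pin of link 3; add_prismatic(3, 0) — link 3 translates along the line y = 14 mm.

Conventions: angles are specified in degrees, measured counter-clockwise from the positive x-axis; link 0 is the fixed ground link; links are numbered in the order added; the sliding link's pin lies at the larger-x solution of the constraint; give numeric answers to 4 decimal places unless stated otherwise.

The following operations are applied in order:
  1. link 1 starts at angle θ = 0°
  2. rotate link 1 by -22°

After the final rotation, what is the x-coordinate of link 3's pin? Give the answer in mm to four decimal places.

geometry: r = 40 mm, L = 156 mm, e = 14 mm; θ starts at 0°
rotate link 1 by -22°: θ ← 0° -22° = -22°
crank pin P = (r cos θ, r sin θ) = (37.087354, -14.984264)
h = r sin θ − e = -14.984264 − 14 = -28.984264
x = r cos θ + √(L² − h²) = 37.087354 + 153.283764 = 190.371119

190.3711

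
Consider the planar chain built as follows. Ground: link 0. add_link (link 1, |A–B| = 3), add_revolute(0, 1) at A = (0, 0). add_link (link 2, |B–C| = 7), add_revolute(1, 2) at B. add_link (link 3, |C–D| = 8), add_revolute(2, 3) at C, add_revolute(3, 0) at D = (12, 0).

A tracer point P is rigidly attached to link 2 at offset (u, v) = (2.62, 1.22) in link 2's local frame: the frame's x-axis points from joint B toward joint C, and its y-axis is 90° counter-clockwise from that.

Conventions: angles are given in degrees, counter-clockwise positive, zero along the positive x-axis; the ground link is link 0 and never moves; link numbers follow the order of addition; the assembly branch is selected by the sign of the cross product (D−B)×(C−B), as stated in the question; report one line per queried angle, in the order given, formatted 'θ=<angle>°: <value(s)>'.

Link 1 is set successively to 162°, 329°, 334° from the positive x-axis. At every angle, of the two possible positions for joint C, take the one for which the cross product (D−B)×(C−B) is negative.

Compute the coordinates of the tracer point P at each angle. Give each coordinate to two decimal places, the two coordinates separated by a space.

A=(0,0), D=(12.00,0)
θ=162°: B = A + 3.00·(cos162°, sin162°) = (-2.8532, 0.9271)
θ=162°: |BD| = 14.8821
θ=162°: circle(B,7.00) ∩ circle(D,8.00): a=6.9371, h=0.9365
θ=162°:   candidates: C₊=(4.1288,1.4296) cross=13.937; C₋=(4.0121,-0.4397) cross=-13.937
θ=162°:   branch - wants cross < 0 → take C=(4.0121,-0.4397) (cross=-13.937)
θ=162°: ex = (C−B)/|BC| = (0.9808,-0.1953); ey = (0.1953,0.9808)
θ=162°: P = B + 2.62·ex + 1.22·ey = (-0.0454,1.6120)
θ=329°: B = A + 3.00·(cos329°, sin329°) = (2.5715, -1.5451)
θ=329°: |BD| = 9.5543
θ=329°: circle(B,7.00) ∩ circle(D,8.00): a=3.9921, h=5.7500
θ=329°:   candidates: C₊=(5.5812,4.7748) cross=54.937; C₋=(7.4410,-6.5738) cross=-54.937
θ=329°:   branch - wants cross < 0 → take C=(7.4410,-6.5738) (cross=-54.937)
θ=329°: ex = (C−B)/|BC| = (0.6956,-0.7184); ey = (0.7184,0.6956)
θ=329°: P = B + 2.62·ex + 1.22·ey = (5.2705,-2.5786)
θ=334°: B = A + 3.00·(cos334°, sin334°) = (2.6964, -1.3151)
θ=334°: |BD| = 9.3961
θ=334°: circle(B,7.00) ∩ circle(D,8.00): a=3.8999, h=5.8130
θ=334°:   candidates: C₊=(5.7442,4.9865) cross=54.620; C₋=(7.3715,-6.5251) cross=-54.620
θ=334°:   branch - wants cross < 0 → take C=(7.3715,-6.5251) (cross=-54.620)
θ=334°: ex = (C−B)/|BC| = (0.6679,-0.7443); ey = (0.7443,0.6679)
θ=334°: P = B + 2.62·ex + 1.22·ey = (5.3542,-2.4503)

θ=162°: -0.05 1.61
θ=329°: 5.27 -2.58
θ=334°: 5.35 -2.45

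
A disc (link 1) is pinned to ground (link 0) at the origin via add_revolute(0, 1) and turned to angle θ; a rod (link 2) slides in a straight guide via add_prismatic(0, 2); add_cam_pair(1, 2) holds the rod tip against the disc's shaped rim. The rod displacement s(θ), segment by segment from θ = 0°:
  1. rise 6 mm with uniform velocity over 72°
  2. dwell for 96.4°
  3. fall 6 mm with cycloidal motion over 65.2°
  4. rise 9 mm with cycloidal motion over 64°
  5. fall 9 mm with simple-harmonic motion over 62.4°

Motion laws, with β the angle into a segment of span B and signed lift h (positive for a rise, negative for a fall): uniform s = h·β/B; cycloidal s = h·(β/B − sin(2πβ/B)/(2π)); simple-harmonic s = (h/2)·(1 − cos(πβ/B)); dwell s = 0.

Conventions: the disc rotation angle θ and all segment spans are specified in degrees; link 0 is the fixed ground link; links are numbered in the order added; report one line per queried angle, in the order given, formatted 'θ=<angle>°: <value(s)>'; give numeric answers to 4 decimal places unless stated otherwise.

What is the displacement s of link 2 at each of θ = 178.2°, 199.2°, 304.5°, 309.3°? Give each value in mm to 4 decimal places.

segment 1 (0° to 72°, uniform, h = 6) is passed completely: s = 0.0000 + (6) = 6.0000
segment 2 (72° to 168.4°, dwell): s unchanged at 6.0000
θ = 178.2° falls in segment 3 (168.4° to 233.6°, cycloidal, h = -6): β = 178.2 − 168.4 = 9.8°, B = 65.2°; Δs = -6·(0.1503 − sin(2π·0.1503)/(2π)) = -0.1282; s = 6.0000 − 0.1282 = 5.8718
θ = 199.2° falls in segment 3 (168.4° to 233.6°, cycloidal, h = -6): β = 199.2 − 168.4 = 30.8°, B = 65.2°; Δs = -6·(0.4724 − sin(2π·0.4724)/(2π)) = -2.6695; s = 6.0000 − 2.6695 = 3.3305
segment 3 (168.4° to 233.6°, cycloidal, h = -6) is passed completely: s = 6.0000 + (-6) = 0.0000
segment 4 (233.6° to 297.6°, cycloidal, h = 9) is passed completely: s = 0.0000 + (9) = 9.0000
θ = 304.5° falls in segment 5 (297.6° to 360°, simple-harmonic, h = -9): β = 304.5 − 297.6 = 6.9°, B = 62.4°; Δs = -9/2·(1 − cos(π·0.1106)) = -0.2688; s = 9.0000 − 0.2688 = 8.7312
θ = 309.3° falls in segment 5 (297.6° to 360°, simple-harmonic, h = -9): β = 309.3 − 297.6 = 11.7°, B = 62.4°; Δs = -9/2·(1 − cos(π·0.1875)) = -0.7584; s = 9.0000 − 0.7584 = 8.2416

θ=178.2°: 5.8718
θ=199.2°: 3.3305
θ=304.5°: 8.7312
θ=309.3°: 8.2416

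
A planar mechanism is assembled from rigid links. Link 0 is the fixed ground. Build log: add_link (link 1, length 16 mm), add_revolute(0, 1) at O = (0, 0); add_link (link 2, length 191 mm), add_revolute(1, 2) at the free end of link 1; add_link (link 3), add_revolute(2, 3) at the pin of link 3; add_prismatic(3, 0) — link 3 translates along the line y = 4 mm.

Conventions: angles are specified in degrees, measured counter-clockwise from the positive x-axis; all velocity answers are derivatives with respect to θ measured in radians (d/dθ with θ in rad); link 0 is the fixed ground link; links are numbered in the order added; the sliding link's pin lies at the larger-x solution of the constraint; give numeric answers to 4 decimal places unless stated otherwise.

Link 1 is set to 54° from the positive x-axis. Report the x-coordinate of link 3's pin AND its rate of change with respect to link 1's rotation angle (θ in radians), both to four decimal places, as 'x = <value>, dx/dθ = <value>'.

geometry: r = 16 mm, L = 191 mm, e = 4 mm
crank pin P = (r cos θ, r sin θ) = (9.404564, 12.944272)
h = r sin θ − e = 12.944272 − 4 = 8.944272
x = r cos θ + √(L² − h²) = 9.404564 + 190.790461 = 200.195025
dx/dθ = −r sin θ − h·r cos θ/√(L² − h²) (θ in radians; h = 8.944272) = -13.385159

x = 200.1950, dx/dθ = -13.3852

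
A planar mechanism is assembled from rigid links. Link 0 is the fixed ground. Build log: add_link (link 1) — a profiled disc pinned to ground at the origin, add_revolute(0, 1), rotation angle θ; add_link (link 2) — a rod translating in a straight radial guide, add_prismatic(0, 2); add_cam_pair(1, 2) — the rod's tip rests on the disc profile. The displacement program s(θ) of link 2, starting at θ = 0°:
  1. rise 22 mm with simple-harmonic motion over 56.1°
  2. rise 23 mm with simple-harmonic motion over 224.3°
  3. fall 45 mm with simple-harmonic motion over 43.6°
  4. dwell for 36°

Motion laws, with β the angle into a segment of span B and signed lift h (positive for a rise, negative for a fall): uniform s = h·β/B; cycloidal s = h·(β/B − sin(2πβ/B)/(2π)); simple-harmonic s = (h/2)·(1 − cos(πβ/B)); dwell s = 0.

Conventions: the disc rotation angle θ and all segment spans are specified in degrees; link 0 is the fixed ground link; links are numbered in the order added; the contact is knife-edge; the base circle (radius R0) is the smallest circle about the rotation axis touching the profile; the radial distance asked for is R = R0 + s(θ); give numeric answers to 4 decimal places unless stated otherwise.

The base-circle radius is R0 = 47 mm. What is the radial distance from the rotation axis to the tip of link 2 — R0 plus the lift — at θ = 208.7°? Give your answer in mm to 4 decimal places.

seg 1 [0°–56.1°] simple-harmonic, h=22: full span → s += 22 → s = 22.0000
seg 2 [56.1°–280.4°] simple-harmonic, h=23: θ=208.7° here. β=152.6, B=224.3. 23/2·(1 − cos(π·0.6803)) = 17.6723 → s = 39.6723
R = R0 + s = 47 + 39.6723 = 86.6723

86.6723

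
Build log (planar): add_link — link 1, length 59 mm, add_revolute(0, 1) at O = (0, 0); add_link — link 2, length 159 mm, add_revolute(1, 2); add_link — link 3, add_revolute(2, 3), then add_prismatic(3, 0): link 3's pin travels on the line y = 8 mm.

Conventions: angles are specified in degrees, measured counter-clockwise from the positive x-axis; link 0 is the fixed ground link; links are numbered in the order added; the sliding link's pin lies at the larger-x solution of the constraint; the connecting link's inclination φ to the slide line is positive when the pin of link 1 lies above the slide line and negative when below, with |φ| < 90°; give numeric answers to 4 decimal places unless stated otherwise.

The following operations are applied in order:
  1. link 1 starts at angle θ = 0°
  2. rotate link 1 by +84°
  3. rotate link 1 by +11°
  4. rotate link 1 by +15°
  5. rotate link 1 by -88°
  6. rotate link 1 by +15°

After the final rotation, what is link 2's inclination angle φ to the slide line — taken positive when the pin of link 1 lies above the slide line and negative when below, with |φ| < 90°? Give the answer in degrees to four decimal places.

geometry: r = 59 mm, L = 159 mm, e = 8 mm; θ starts at 0°
rotate link 1 by +84°: θ ← 0° +84° = 84°
rotate link 1 by +11°: θ ← 84° +11° = 95°
rotate link 1 by +15°: θ ← 95° +15° = 110°
rotate link 1 by -88°: θ ← 110° -88° = 22°
rotate link 1 by +15°: θ ← 22° +15° = 37°
h = r sin θ − e = 35.507086 − 8 = 27.507086
sin φ = h / L = 27.507086 / 159 = 0.17300054
φ = arcsin(0.17300054) = 9.962323°

9.9623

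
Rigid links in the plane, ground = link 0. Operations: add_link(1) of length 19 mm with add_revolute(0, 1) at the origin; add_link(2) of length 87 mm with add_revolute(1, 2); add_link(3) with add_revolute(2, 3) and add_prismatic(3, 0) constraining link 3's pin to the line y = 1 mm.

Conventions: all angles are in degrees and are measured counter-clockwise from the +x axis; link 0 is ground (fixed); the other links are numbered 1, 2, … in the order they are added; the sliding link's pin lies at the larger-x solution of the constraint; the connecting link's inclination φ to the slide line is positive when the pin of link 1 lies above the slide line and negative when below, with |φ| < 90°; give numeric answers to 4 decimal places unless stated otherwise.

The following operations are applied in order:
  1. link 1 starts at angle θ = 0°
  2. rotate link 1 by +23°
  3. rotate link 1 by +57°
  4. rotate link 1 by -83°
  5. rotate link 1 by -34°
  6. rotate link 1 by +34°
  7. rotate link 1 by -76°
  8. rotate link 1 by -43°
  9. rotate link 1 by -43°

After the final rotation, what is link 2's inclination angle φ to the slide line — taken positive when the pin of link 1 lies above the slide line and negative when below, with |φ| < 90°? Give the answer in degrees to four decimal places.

geometry: r = 19 mm, L = 87 mm, e = 1 mm; θ starts at 0°
rotate link 1 by +23°: θ ← 0° +23° = 23°
rotate link 1 by +57°: θ ← 23° +57° = 80°
rotate link 1 by -83°: θ ← 80° -83° = -3°
rotate link 1 by -34°: θ ← -3° -34° = -37°
rotate link 1 by +34°: θ ← -37° +34° = -3°
rotate link 1 by -76°: θ ← -3° -76° = -79°
rotate link 1 by -43°: θ ← -79° -43° = -122°
rotate link 1 by -43°: θ ← -122° -43° = -165°
h = r sin θ − e = -4.917562 − 1 = -5.917562
sin φ = h / L = -5.917562 / 87 = -0.06801795
φ = arcsin(-0.06801795) = -3.900153°

-3.9002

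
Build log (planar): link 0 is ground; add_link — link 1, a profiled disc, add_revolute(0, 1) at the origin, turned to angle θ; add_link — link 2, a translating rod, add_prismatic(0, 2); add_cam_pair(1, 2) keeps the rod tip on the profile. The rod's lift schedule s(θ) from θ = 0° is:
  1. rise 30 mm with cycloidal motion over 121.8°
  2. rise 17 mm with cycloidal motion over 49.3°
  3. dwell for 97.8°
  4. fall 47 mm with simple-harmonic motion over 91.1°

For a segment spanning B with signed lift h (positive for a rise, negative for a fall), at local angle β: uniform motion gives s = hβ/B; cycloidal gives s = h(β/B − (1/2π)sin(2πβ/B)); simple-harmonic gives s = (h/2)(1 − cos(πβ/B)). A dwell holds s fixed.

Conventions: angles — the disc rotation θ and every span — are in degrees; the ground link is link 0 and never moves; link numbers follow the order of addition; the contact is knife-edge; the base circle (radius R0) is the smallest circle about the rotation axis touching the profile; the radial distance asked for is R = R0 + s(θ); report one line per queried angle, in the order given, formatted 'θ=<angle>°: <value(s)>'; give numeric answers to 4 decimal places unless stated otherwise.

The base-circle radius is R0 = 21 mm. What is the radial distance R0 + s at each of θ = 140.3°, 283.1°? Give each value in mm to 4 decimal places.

seg 1 [0°–121.8°] cycloidal, h=30: full span → s += 30 → s = 30.0000
seg 2 [121.8°–171.1°] cycloidal, h=17: θ=140.3° here. β=18.5, B=49.3. 17·(0.3753 − sin(2π·0.3753)/(2π)) = 4.4692 → s = 34.4692
seg 2 [121.8°–171.1°] cycloidal, h=17: full span → s += 17 → s = 47.0000
seg 3 [171.1°–268.9°] dwell: s stays 47.0000
seg 4 [268.9°–360°] simple-harmonic, h=-47: θ=283.1° here. β=14.2, B=91.1. -47/2·(1 − cos(π·0.1559)) = -2.7617 → s = 44.2383
θ=140.3°: R = R0 + s = 21 + 34.4692 = 55.4692
θ=283.1°: R = R0 + s = 21 + 44.2383 = 65.2383

θ=140.3°: 55.4692
θ=283.1°: 65.2383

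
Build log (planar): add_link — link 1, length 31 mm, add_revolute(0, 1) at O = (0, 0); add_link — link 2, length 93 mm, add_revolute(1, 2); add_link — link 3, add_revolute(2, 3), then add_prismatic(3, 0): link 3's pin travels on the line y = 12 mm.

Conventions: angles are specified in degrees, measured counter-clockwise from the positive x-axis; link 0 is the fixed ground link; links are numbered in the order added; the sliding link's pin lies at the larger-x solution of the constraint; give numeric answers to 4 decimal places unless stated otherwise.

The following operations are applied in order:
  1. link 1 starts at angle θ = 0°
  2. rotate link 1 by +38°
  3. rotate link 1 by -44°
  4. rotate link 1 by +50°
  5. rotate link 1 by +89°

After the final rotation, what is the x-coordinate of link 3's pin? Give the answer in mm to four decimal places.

geometry: r = 31 mm, L = 93 mm, e = 12 mm; θ starts at 0°
rotate link 1 by +38°: θ ← 0° +38° = 38°
rotate link 1 by -44°: θ ← 38° -44° = -6°
rotate link 1 by +50°: θ ← -6° +50° = 44°
rotate link 1 by +89°: θ ← 44° +89° = 133°
crank pin P = (r cos θ, r sin θ) = (-21.141949, 22.671965)
h = r sin θ − e = 22.671965 − 12 = 10.671965
x = r cos θ + √(L² − h²) = -21.141949 + 92.385655 = 71.243705

71.2437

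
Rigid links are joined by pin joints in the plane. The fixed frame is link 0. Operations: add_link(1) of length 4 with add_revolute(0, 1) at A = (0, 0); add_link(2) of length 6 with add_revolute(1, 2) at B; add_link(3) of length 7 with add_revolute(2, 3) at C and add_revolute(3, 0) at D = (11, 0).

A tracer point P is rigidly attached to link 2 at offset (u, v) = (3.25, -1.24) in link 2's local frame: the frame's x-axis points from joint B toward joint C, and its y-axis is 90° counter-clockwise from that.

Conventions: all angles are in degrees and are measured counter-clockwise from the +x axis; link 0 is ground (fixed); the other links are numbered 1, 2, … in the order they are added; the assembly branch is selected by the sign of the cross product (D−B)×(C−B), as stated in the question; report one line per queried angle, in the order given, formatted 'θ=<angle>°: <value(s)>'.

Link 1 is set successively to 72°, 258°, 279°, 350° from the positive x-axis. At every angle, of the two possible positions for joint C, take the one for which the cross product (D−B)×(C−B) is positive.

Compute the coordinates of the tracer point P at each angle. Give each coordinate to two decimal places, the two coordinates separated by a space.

A=(0,0), D=(11.00,0)
θ=72°: B = A + 4.00·(cos72°, sin72°) = (1.2361, 3.8042)
θ=72°: |BD| = 10.4789
θ=72°: circle(B,6.00) ∩ circle(D,7.00): a=4.6191, h=3.8293
θ=72°:   candidates: C₊=(6.9302,5.6954) cross=40.127; C₋=(4.1499,-1.4407) cross=-40.127
θ=72°:   branch + wants cross > 0 → take C=(6.9302,5.6954) (cross=40.127)
θ=72°: ex = (C−B)/|BC| = (0.9490,0.3152); ey = (-0.3152,0.9490)
θ=72°: P = B + 3.25·ex + -1.24·ey = (4.7112,3.6518)
θ=258°: B = A + 4.00·(cos258°, sin258°) = (-0.8316, -3.9126)
θ=258°: |BD| = 12.4618
θ=258°: circle(B,6.00) ∩ circle(D,7.00): a=5.7093, h=1.8450
θ=258°:   candidates: C₊=(4.0097,-0.3684) cross=22.992; C₋=(5.1682,-3.8717) cross=-22.992
θ=258°:   branch + wants cross > 0 → take C=(4.0097,-0.3684) (cross=22.992)
θ=258°: ex = (C−B)/|BC| = (0.8069,0.5907); ey = (-0.5907,0.8069)
θ=258°: P = B + 3.25·ex + -1.24·ey = (2.5232,-2.9934)
θ=279°: B = A + 4.00·(cos279°, sin279°) = (0.6257, -3.9508)
θ=279°: |BD| = 11.1011
θ=279°: circle(B,6.00) ∩ circle(D,7.00): a=4.9650, h=3.3688
θ=279°:   candidates: C₊=(4.0668,0.9645) cross=37.397; C₋=(6.4646,-5.3320) cross=-37.397
θ=279°:   branch + wants cross > 0 → take C=(4.0668,0.9645) (cross=37.397)
θ=279°: ex = (C−B)/|BC| = (0.5735,0.8192); ey = (-0.8192,0.5735)
θ=279°: P = B + 3.25·ex + -1.24·ey = (3.5054,-1.9995)
θ=350°: B = A + 4.00·(cos350°, sin350°) = (3.9392, -0.6946)
θ=350°: |BD| = 7.0949
θ=350°: circle(B,6.00) ∩ circle(D,7.00): a=2.6313, h=5.3923
θ=350°:   candidates: C₊=(6.0300,4.9294) cross=38.257; C₋=(7.0858,-5.8033) cross=-38.257
θ=350°:   branch + wants cross > 0 → take C=(6.0300,4.9294) (cross=38.257)
θ=350°: ex = (C−B)/|BC| = (0.3485,0.9373); ey = (-0.9373,0.3485)
θ=350°: P = B + 3.25·ex + -1.24·ey = (6.2340,1.9196)

θ=72°: 4.71 3.65
θ=258°: 2.52 -2.99
θ=279°: 3.51 -2.00
θ=350°: 6.23 1.92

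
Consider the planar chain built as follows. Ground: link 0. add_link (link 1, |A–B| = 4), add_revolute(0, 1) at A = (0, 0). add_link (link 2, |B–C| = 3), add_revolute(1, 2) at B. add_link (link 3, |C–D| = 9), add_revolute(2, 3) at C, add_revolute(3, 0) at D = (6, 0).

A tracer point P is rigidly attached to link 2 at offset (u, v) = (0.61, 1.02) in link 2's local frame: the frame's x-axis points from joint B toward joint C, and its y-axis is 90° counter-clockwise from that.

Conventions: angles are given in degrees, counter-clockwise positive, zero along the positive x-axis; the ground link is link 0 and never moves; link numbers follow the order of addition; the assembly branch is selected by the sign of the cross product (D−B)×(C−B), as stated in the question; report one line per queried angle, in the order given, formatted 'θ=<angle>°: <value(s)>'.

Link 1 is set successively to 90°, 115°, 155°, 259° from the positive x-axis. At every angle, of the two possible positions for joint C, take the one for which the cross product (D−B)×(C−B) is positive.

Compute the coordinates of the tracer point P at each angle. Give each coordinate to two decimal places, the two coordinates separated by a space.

A=(0,0), D=(6.00,0)
θ=90°: B = A + 4.00·(cos90°, sin90°) = (0.0000, 4.0000)
θ=90°: |BD| = 7.2111
θ=90°: circle(B,3.00) ∩ circle(D,9.00): a=-1.3868, h=2.6602
θ=90°:   candidates: C₊=(0.3218,6.9827) cross=19.183; C₋=(-2.6295,2.5558) cross=-19.183
θ=90°:   branch + wants cross > 0 → take C=(0.3218,6.9827) (cross=19.183)
θ=90°: ex = (C−B)/|BC| = (0.1073,0.9942); ey = (-0.9942,0.1073)
θ=90°: P = B + 0.61·ex + 1.02·ey = (-0.9487,4.7159)
θ=115°: B = A + 4.00·(cos115°, sin115°) = (-1.6905, 3.6252)
θ=115°: |BD| = 8.5021
θ=115°: circle(B,3.00) ∩ circle(D,9.00): a=0.0168, h=3.0000
θ=115°:   candidates: C₊=(-0.3961,6.3316) cross=25.506; C₋=(-2.9544,0.9045) cross=-25.506
θ=115°:   branch + wants cross > 0 → take C=(-0.3961,6.3316) (cross=25.506)
θ=115°: ex = (C−B)/|BC| = (0.4315,0.9021); ey = (-0.9021,0.4315)
θ=115°: P = B + 0.61·ex + 1.02·ey = (-2.3475,4.6156)
θ=155°: B = A + 4.00·(cos155°, sin155°) = (-3.6252, 1.6905)
θ=155°: |BD| = 9.7726
θ=155°: circle(B,3.00) ∩ circle(D,9.00): a=1.2025, h=2.7485
θ=155°:   candidates: C₊=(-1.9654,4.1895) cross=26.859; C₋=(-2.9163,-1.2246) cross=-26.859
θ=155°:   branch + wants cross > 0 → take C=(-1.9654,4.1895) (cross=26.859)
θ=155°: ex = (C−B)/|BC| = (0.5533,0.8330); ey = (-0.8330,0.5533)
θ=155°: P = B + 0.61·ex + 1.02·ey = (-4.1374,2.7629)
θ=259°: B = A + 4.00·(cos259°, sin259°) = (-0.7632, -3.9265)
θ=259°: |BD| = 7.8204
θ=259°: circle(B,3.00) ∩ circle(D,9.00): a=-0.6931, h=2.9188
θ=259°:   candidates: C₊=(-2.8282,-1.7503) cross=22.826; C₋=(0.1028,-6.7988) cross=-22.826
θ=259°:   branch + wants cross > 0 → take C=(-2.8282,-1.7503) (cross=22.826)
θ=259°: ex = (C−B)/|BC| = (-0.6883,0.7254); ey = (-0.7254,-0.6883)
θ=259°: P = B + 0.61·ex + 1.02·ey = (-1.9230,-4.1861)

θ=90°: -0.95 4.72
θ=115°: -2.35 4.62
θ=155°: -4.14 2.76
θ=259°: -1.92 -4.19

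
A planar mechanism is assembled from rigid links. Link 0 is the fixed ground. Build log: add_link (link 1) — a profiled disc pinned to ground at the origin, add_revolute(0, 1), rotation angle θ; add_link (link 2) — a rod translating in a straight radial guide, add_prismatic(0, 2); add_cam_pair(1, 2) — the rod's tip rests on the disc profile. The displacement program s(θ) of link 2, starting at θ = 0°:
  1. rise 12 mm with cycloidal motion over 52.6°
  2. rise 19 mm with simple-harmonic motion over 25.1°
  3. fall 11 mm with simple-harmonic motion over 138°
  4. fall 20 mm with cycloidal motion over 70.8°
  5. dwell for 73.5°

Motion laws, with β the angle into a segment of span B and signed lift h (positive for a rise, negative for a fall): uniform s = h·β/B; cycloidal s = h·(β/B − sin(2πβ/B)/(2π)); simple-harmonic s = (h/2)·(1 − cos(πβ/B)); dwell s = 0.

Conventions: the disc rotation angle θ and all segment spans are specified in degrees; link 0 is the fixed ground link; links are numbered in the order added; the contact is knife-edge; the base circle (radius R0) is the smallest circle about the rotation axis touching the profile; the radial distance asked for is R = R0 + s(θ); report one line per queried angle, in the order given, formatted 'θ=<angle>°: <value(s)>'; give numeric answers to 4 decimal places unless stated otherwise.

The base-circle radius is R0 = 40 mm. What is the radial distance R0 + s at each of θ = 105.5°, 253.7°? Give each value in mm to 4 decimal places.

seg 1 [0°–52.6°] cycloidal, h=12: full span → s += 12 → s = 12.0000
seg 2 [52.6°–77.7°] simple-harmonic, h=19: full span → s += 19 → s = 31.0000
seg 3 [77.7°–215.7°] simple-harmonic, h=-11: θ=105.5° here. β=27.8, B=138. -11/2·(1 − cos(π·0.2014)) = -1.0652 → s = 29.9348
seg 3 [77.7°–215.7°] simple-harmonic, h=-11: full span → s += -11 → s = 20.0000
seg 4 [215.7°–286.5°] cycloidal, h=-20: θ=253.7° here. β=38, B=70.8. -20·(0.5367 − sin(2π·0.5367)/(2π)) = -11.4624 → s = 8.5376
θ=105.5°: R = R0 + s = 40 + 29.9348 = 69.9348
θ=253.7°: R = R0 + s = 40 + 8.5376 = 48.5376

θ=105.5°: 69.9348
θ=253.7°: 48.5376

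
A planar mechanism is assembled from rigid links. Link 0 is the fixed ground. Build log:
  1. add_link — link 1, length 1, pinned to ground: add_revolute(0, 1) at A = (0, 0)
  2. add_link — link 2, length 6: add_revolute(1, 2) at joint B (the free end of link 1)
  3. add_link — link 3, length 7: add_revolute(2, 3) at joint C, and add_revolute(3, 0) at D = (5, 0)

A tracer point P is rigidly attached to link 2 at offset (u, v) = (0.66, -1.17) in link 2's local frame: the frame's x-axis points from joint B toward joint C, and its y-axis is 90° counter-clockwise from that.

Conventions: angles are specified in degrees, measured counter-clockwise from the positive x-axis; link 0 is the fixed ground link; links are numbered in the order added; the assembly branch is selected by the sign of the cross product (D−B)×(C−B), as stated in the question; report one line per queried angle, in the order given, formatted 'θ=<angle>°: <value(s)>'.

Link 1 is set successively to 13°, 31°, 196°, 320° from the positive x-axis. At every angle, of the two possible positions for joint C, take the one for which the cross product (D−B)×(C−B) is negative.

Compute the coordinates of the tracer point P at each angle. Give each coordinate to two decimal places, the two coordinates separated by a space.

A=(0,0), D=(5.00,0)
θ=13°: B = A + 1.00·(cos13°, sin13°) = (0.9744, 0.2250)
θ=13°: |BD| = 4.0319
θ=13°: circle(B,6.00) ∩ circle(D,7.00): a=0.4038, h=5.9864
θ=13°:   candidates: C₊=(1.7116,6.1795) cross=24.137; C₋=(1.0436,-5.7746) cross=-24.137
θ=13°:   branch - wants cross < 0 → take C=(1.0436,-5.7746) (cross=-24.137)
θ=13°: ex = (C−B)/|BC| = (0.0115,-0.9999); ey = (0.9999,0.0115)
θ=13°: P = B + 0.66·ex + -1.17·ey = (-0.1879,-0.4485)
θ=31°: B = A + 1.00·(cos31°, sin31°) = (0.8572, 0.5150)
θ=31°: |BD| = 4.1747
θ=31°: circle(B,6.00) ∩ circle(D,7.00): a=0.5304, h=5.9765
θ=31°:   candidates: C₊=(2.1208,6.3805) cross=24.950; C₋=(0.6462,-5.4813) cross=-24.950
θ=31°:   branch - wants cross < 0 → take C=(0.6462,-5.4813) (cross=-24.950)
θ=31°: ex = (C−B)/|BC| = (-0.0352,-0.9994); ey = (0.9994,-0.0352)
θ=31°: P = B + 0.66·ex + -1.17·ey = (-0.3353,-0.1034)
θ=196°: B = A + 1.00·(cos196°, sin196°) = (-0.9613, -0.2756)
θ=196°: |BD| = 5.9676
θ=196°: circle(B,6.00) ∩ circle(D,7.00): a=1.8946, h=5.6930
θ=196°:   candidates: C₊=(0.6684,5.4988) cross=33.974; C₋=(1.1943,-5.8751) cross=-33.974
θ=196°:   branch - wants cross < 0 → take C=(1.1943,-5.8751) (cross=-33.974)
θ=196°: ex = (C−B)/|BC| = (0.3593,-0.9332); ey = (0.9332,0.3593)
θ=196°: P = B + 0.66·ex + -1.17·ey = (-1.8160,-1.3119)
θ=320°: B = A + 1.00·(cos320°, sin320°) = (0.7660, -0.6428)
θ=320°: |BD| = 4.2825
θ=320°: circle(B,6.00) ∩ circle(D,7.00): a=0.6234, h=5.9675
θ=320°:   candidates: C₊=(0.4867,5.3507) cross=25.556; C₋=(2.2781,-6.4491) cross=-25.556
θ=320°:   branch - wants cross < 0 → take C=(2.2781,-6.4491) (cross=-25.556)
θ=320°: ex = (C−B)/|BC| = (0.2520,-0.9677); ey = (0.9677,0.2520)
θ=320°: P = B + 0.66·ex + -1.17·ey = (-0.1999,-1.5763)

θ=13°: -0.19 -0.45
θ=31°: -0.34 -0.10
θ=196°: -1.82 -1.31
θ=320°: -0.20 -1.58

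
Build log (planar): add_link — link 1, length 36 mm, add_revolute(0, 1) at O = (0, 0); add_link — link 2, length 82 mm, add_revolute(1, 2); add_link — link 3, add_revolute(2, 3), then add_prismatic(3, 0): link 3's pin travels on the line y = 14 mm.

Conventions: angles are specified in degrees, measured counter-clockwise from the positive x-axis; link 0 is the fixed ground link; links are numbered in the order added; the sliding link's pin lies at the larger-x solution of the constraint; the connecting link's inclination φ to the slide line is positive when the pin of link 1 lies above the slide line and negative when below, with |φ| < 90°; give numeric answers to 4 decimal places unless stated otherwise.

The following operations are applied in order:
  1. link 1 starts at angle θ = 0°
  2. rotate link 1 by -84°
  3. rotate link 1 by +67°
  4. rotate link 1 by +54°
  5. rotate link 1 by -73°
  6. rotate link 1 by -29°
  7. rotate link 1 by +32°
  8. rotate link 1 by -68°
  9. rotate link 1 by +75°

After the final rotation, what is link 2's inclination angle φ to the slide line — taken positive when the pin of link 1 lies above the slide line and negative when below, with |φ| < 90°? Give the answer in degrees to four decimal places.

geometry: r = 36 mm, L = 82 mm, e = 14 mm; θ starts at 0°
rotate link 1 by -84°: θ ← 0° -84° = -84°
rotate link 1 by +67°: θ ← -84° +67° = -17°
rotate link 1 by +54°: θ ← -17° +54° = 37°
rotate link 1 by -73°: θ ← 37° -73° = -36°
rotate link 1 by -29°: θ ← -36° -29° = -65°
rotate link 1 by +32°: θ ← -65° +32° = -33°
rotate link 1 by -68°: θ ← -33° -68° = -101°
rotate link 1 by +75°: θ ← -101° +75° = -26°
h = r sin θ − e = -15.781361 − 14 = -29.781361
sin φ = h / L = -29.781361 / 82 = -0.36318733
φ = arcsin(-0.36318733) = -21.296071°

-21.2961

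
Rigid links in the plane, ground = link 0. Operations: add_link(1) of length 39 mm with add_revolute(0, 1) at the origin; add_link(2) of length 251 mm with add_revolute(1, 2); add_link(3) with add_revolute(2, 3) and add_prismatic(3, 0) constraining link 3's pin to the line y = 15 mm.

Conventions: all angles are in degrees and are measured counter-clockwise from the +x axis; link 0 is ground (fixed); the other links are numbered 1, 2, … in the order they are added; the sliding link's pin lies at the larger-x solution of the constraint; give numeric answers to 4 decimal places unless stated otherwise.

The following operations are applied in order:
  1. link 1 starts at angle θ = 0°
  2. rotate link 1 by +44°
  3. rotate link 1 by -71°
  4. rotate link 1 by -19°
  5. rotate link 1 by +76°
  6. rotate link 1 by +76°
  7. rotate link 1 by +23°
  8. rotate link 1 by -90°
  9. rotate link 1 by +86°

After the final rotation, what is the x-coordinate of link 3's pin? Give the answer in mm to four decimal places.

geometry: r = 39 mm, L = 251 mm, e = 15 mm; θ starts at 0°
rotate link 1 by +44°: θ ← 0° +44° = 44°
rotate link 1 by -71°: θ ← 44° -71° = -27°
rotate link 1 by -19°: θ ← -27° -19° = -46°
rotate link 1 by +76°: θ ← -46° +76° = 30°
rotate link 1 by +76°: θ ← 30° +76° = 106°
rotate link 1 by +23°: θ ← 106° +23° = 129°
rotate link 1 by -90°: θ ← 129° -90° = 39°
rotate link 1 by +86°: θ ← 39° +86° = 125°
crank pin P = (r cos θ, r sin θ) = (-22.369481, 31.946930)
h = r sin θ − e = 31.946930 − 15 = 16.946930
x = r cos θ + √(L² − h²) = -22.369481 + 250.427238 = 228.057757

228.0578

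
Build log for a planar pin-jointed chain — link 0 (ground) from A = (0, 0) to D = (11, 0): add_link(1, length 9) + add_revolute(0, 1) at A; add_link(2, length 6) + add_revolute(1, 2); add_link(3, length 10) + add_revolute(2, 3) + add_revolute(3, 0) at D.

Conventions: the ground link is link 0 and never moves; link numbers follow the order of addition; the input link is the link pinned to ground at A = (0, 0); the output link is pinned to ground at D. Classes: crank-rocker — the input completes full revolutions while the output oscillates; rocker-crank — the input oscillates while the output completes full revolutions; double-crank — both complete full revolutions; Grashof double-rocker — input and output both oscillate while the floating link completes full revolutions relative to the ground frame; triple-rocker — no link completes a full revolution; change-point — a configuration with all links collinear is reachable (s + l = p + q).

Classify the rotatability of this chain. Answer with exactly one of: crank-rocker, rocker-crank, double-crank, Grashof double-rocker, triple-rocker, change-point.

lengths: ground=11, input=9, coupler=6, output=10
sorted: s=6 (shortest), l=11 (longest), p+q=19
s + l = 17 vs p + q = 19
s + l < p + q (Grashof) with shortest = coupler link → Grashof double-rocker

Grashof double-rocker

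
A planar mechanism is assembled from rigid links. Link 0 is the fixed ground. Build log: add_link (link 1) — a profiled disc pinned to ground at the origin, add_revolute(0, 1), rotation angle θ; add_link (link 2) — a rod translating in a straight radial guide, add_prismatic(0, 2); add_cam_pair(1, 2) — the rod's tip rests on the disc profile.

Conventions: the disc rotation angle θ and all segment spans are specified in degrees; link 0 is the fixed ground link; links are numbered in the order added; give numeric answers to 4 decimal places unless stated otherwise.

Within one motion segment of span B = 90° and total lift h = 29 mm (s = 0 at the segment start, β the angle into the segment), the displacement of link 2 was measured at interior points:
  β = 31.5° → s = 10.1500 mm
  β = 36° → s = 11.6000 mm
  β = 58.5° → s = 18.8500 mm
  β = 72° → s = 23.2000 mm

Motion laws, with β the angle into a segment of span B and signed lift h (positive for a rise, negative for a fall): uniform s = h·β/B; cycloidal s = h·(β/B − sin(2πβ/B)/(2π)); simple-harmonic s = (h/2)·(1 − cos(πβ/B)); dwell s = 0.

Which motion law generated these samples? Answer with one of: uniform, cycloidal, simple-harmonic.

candidates at β/B = r: uniform s = h·r (linear in β); cycloidal s = h·(r − sin(2πr)/(2π)); simple-harmonic s = (h/2)(1 − cos(πr))
β=31.5°: printed 10.1500 | uniform 10.1500, cycloidal 6.4160, simple-harmonic 7.9171
β=36°: printed 11.6000 | uniform 11.6000, cycloidal 8.8871, simple-harmonic 10.0193
β=58.5°: printed 18.8500 | uniform 18.8500, cycloidal 22.5840, simple-harmonic 21.0829
β=72°: printed 23.2000 | uniform 23.2000, cycloidal 27.5896, simple-harmonic 26.2307
only one law matches every sample → uniform

uniform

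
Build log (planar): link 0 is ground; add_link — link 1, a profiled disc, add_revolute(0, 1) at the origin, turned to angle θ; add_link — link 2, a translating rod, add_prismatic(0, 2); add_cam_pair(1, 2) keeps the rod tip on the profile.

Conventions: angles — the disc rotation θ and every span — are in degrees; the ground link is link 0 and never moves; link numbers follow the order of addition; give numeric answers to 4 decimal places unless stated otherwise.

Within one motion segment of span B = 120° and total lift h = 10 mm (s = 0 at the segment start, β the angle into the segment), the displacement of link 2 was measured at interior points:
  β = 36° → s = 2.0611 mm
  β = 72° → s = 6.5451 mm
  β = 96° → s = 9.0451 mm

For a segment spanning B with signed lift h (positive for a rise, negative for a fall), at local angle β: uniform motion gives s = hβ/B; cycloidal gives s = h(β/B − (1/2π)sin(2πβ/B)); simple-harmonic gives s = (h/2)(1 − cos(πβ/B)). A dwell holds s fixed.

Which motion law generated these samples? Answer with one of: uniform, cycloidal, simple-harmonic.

candidates at β/B = r: uniform s = h·r (linear in β); cycloidal s = h·(r − sin(2πr)/(2π)); simple-harmonic s = (h/2)(1 − cos(πr))
β=36°: printed 2.0611 | uniform 3.0000, cycloidal 1.4863, simple-harmonic 2.0611
β=72°: printed 6.5451 | uniform 6.0000, cycloidal 6.9355, simple-harmonic 6.5451
β=96°: printed 9.0451 | uniform 8.0000, cycloidal 9.5137, simple-harmonic 9.0451
only one law matches every sample → simple-harmonic

simple-harmonic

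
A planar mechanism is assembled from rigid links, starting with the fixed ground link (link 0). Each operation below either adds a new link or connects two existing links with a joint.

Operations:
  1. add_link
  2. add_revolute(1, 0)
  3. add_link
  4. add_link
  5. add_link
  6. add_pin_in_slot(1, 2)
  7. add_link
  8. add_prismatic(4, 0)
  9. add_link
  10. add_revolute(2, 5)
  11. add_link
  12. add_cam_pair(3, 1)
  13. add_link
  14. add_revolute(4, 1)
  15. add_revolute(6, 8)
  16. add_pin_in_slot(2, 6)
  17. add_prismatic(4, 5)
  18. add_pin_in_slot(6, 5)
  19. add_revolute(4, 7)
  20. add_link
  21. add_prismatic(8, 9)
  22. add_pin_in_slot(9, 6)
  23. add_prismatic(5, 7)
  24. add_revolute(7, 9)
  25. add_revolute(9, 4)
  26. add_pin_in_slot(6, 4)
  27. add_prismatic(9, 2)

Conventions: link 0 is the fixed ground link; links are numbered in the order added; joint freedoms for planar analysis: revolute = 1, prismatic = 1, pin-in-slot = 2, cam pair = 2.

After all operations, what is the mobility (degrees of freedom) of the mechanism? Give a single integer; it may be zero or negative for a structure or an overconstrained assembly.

(L,J1,J2)=(1,0,0); link0 fixed
link1: (2,0,0)
R 1-0 [J1]: (2,1,0)
link2: (3,1,0)
link3: (4,1,0)
link4: (5,1,0)
PS 1-2 [J2]: (5,1,1)
link5: (6,1,1)
P 4-0 [J1]: (6,2,1)
link6: (7,2,1)
R 2-5 [J1]: (7,3,1)
link7: (8,3,1)
C 3-1 [J2]: (8,3,2)
link8: (9,3,2)
R 4-1 [J1]: (9,4,2)
R 6-8 [J1]: (9,5,2)
PS 2-6 [J2]: (9,5,3)
P 4-5 [J1]: (9,6,3)
PS 6-5 [J2]: (9,6,4)
R 4-7 [J1]: (9,7,4)
link9: (10,7,4)
P 8-9 [J1]: (10,8,4)
PS 9-6 [J2]: (10,8,5)
P 5-7 [J1]: (10,9,5)
R 7-9 [J1]: (10,10,5)
R 9-4 [J1]: (10,11,5)
PS 6-4 [J2]: (10,11,6)
P 9-2 [J1]: (10,12,6)
Grübler: 3·9 − 2·12 − 6 = -3

M = -3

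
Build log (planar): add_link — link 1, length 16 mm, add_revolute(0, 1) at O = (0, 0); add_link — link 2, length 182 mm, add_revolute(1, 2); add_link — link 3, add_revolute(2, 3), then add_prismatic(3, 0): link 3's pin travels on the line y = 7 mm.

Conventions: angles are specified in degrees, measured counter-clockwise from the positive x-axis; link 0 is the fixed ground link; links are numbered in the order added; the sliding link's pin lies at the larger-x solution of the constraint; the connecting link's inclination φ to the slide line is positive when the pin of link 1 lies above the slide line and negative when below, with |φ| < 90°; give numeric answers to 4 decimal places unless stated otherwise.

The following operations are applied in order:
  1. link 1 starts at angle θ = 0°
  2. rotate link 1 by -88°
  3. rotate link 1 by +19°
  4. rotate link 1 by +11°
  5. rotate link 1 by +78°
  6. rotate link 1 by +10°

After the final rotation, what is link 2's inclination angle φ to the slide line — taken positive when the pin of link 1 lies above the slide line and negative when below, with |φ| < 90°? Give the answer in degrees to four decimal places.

geometry: r = 16 mm, L = 182 mm, e = 7 mm; θ starts at 0°
rotate link 1 by -88°: θ ← 0° -88° = -88°
rotate link 1 by +19°: θ ← -88° +19° = -69°
rotate link 1 by +11°: θ ← -69° +11° = -58°
rotate link 1 by +78°: θ ← -58° +78° = 20°
rotate link 1 by +10°: θ ← 20° +10° = 30°
h = r sin θ − e = 8.000000 − 7 = 1.000000
sin φ = h / L = 1.000000 / 182 = 0.00549451
φ = arcsin(0.00549451) = 0.314814°

0.3148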